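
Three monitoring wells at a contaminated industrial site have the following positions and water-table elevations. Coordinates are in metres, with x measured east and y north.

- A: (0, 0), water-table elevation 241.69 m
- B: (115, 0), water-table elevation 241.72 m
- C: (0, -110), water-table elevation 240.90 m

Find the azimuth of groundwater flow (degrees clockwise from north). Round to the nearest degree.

182°

∂h/∂x = (241.72 − 241.69) / (115 − 0) = +0.0002609
∂h/∂y = (240.90 − 241.69) / (-110 − 0) = +0.007182
Flow direction (−∇h) has components (-0.0002609 E, -0.007182 N).
Azimuth = atan2(E, N) = atan2(-0.0002609, -0.007182) = 182.1° ≈ 182°.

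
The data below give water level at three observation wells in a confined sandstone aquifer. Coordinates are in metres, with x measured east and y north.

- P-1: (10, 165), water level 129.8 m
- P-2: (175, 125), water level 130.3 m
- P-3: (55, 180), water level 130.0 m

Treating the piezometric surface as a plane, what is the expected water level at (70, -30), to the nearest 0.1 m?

129.5 m

Three-point gradient (reference P-1): Δ to P-2 = (165, -40, +0.5), Δ to P-3 = (45, 15, +0.2).
∂h/∂x = +0.003626, ∂h/∂y = +0.002456 (det = 4275).
h(70, -30) = 129.8 + (+0.003626)·(60) + (+0.002456)·(-195) = 129.8 +0.218 -0.479 = 129.539 m.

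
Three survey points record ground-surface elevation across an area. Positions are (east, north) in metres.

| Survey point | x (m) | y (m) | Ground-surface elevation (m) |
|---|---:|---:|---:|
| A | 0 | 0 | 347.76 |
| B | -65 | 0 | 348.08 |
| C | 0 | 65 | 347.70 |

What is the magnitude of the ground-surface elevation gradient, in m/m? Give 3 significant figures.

∂z/∂x = (348.08 − 347.76) / (-65 − 0) = -0.004923
∂z/∂y = (347.70 − 347.76) / (65 − 0) = -0.0009231
|∇f| = √(-0.004923² + -0.0009231²) = 0.005009 m/m

0.00501 m/m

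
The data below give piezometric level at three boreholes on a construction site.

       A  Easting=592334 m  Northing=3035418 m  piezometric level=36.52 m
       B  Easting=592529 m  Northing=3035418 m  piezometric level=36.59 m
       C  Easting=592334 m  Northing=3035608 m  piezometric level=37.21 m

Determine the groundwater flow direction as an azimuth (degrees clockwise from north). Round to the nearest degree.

∂h/∂x = (36.59 − 36.52) / (592529 − 592334) = +0.0003590
∂h/∂y = (37.21 − 36.52) / (3035608 − 3035418) = +0.003632
Flow direction (−∇h) has components (-0.0003590 E, -0.003632 N).
Azimuth = atan2(E, N) = atan2(-0.0003590, -0.003632) = 185.6° ≈ 186°.

186°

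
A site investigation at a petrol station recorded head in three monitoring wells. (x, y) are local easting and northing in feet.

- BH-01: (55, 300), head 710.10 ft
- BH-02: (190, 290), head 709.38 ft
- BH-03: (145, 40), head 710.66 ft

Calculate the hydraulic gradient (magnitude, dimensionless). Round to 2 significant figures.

With h = a·x + b·y + c and BH-01 as origin, the differences give:
  135·a + (-10)·b = -0.72
  90·a + (-260)·b = +0.56
Eliminate b (×(-260) and ×(-10), subtract): -34200·a = 192.800 → a = ∂h/∂x = -0.005637
Back-substitute: b = ∂h/∂y = -0.004105.
|∇h| = √(-0.005637² + -0.004105²) = 0.006973

0.0070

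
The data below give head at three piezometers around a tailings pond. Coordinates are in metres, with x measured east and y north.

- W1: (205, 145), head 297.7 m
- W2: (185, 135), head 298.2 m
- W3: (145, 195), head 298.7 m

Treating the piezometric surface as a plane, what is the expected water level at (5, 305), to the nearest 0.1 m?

301.1 m

Taking W1 as reference: W2−W1 = (-20, -10, +0.5); W3−W1 = (-60, 50, +1.0).
Determinant of the coordinate differences = (-20)·50 − (-60)·(-10) = -1600.
∂h/∂x = [(+0.5)·50 − (+1.0)·(-10)] / -1600 = -0.02187
∂h/∂y = [(-20)·(+1.0) − (-60)·(+0.5)] / -1600 = -0.006250
h(5, 305) = 297.7 + (-0.02187)·(-200) + (-0.006250)·(160) = 297.7 +4.375 -1.000 = 301.075 m.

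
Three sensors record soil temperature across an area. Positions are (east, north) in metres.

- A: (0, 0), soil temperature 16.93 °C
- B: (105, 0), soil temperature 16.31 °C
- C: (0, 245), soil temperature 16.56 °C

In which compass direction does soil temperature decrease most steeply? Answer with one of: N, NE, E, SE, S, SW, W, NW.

E

∂T/∂x = (16.31 − 16.93) / (105 − 0) = -0.005905
∂T/∂y = (16.56 − 16.93) / (245 − 0) = -0.001510
Steepest decrease is along −∇f = (+0.005905 E, +0.001510 N) → east.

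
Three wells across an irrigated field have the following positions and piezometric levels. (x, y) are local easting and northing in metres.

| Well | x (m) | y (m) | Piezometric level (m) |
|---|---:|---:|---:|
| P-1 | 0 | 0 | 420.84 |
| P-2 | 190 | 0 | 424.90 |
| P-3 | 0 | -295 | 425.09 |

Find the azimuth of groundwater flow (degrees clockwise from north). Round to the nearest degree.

∂h/∂x = (424.90 − 420.84) / (190 − 0) = +0.02137
∂h/∂y = (425.09 − 420.84) / (-295 − 0) = -0.01441
Flow direction (−∇h) has components (-0.02137 E, +0.01441 N).
Azimuth = atan2(E, N) = atan2(-0.02137, +0.01441) = 304.0° ≈ 304°.

304°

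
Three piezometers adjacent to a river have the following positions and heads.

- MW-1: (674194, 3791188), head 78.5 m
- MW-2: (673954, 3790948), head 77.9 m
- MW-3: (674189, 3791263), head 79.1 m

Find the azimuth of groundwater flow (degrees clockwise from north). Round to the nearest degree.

Differences from MW-1: to MW-2 (Δx, Δy, Δh) = (-240, -240, -0.6); to MW-3 = (-5, 75, +0.6).
Solve a·Δx + b·Δy = Δh: det = (-240)·75 − (-5)·(-240) = -19200.
∂h/∂x = [(-0.6)·75 − (+0.6)·(-240)] / -19200 = -0.005156
∂h/∂y = [(-240)·(+0.6) − (-5)·(-0.6)] / -19200 = +0.007656
Flow direction (−∇h) has components (+0.005156 E, -0.007656 N).
Azimuth = atan2(E, N) = atan2(+0.005156, -0.007656) = 146.0° ≈ 146°.

146°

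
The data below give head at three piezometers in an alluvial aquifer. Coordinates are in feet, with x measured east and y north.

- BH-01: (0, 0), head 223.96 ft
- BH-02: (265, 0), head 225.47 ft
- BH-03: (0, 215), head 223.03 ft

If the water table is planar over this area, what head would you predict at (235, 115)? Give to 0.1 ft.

∂h/∂x = (225.47 − 223.96) / (265 − 0) = +0.005698
∂h/∂y = (223.03 − 223.96) / (215 − 0) = -0.004326
h(235, 115) = 223.96 + (+0.005698)·(235) + (-0.004326)·(115) = 223.96 +1.339 -0.497 = 224.802 ft.

224.8 ft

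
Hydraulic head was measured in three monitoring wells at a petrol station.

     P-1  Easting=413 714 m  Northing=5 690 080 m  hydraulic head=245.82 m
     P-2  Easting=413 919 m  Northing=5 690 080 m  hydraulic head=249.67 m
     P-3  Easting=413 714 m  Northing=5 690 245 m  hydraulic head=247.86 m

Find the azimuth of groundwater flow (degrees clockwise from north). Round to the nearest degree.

∂h/∂x = (249.67 − 245.82) / (413919 − 413714) = +0.01878
∂h/∂y = (247.86 − 245.82) / (5690245 − 5690080) = +0.01236
Flow direction (−∇h) has components (-0.01878 E, -0.01236 N).
Azimuth = atan2(E, N) = atan2(-0.01878, -0.01236) = 236.6° ≈ 237°.

237°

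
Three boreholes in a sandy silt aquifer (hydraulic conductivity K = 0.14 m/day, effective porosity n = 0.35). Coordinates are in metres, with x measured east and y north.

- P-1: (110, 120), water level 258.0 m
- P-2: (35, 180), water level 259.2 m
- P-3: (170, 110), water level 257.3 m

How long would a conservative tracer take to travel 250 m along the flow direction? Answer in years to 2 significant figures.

Three-point gradient (reference P-1): Δ to P-2 = (-75, 60, +1.2), Δ to P-3 = (60, -10, -0.7).
∂h/∂x = -0.01053, ∂h/∂y = +0.006842 (det = -2850).
|∇h| = √(-0.01053² + 0.006842²) = 0.01256
Seepage velocity v = K·i/n = 0.14 × 0.01256 / 0.35 = 0.005024 m/day.
t = 250 / 0.005024 = 4.976e+04 days = 136 years.

140 years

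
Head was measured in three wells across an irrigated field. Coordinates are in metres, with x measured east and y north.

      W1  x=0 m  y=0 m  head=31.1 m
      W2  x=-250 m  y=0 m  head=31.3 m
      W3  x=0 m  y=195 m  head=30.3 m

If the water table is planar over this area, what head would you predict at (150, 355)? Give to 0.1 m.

∂h/∂x = (31.3 − 31.1) / (-250 − 0) = -0.0008000
∂h/∂y = (30.3 − 31.1) / (195 − 0) = -0.004103
h(150, 355) = 31.1 + (-0.0008000)·(150) + (-0.004103)·(355) = 31.1 -0.120 -1.456 = 29.524 m.

29.5 m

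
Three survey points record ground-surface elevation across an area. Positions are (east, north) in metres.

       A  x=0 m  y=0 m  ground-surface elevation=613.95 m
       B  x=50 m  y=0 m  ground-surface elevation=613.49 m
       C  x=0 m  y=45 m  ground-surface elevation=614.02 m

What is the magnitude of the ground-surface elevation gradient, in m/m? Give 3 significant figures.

∂z/∂x = (613.49 − 613.95) / (50 − 0) = -0.009200
∂z/∂y = (614.02 − 613.95) / (45 − 0) = +0.001556
|∇f| = √(-0.009200² + 0.001556²) = 0.009331 m/m

0.00933 m/m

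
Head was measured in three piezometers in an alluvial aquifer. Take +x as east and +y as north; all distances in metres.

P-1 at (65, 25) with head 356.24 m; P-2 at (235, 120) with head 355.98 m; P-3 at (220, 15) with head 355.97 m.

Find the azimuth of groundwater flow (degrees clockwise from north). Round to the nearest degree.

With h = a·x + b·y + c and P-1 as origin, the differences give:
  170·a + 95·b = -0.26
  155·a + (-10)·b = -0.27
Eliminate b (×(-10) and ×95, subtract): -16425·a = 28.250 → a = ∂h/∂x = -0.001720
Back-substitute: b = ∂h/∂y = +0.0003409.
Flow direction (−∇h) has components (+0.001720 E, -0.0003409 N).
Azimuth = atan2(E, N) = atan2(+0.001720, -0.0003409) = 101.2° ≈ 101°.

101°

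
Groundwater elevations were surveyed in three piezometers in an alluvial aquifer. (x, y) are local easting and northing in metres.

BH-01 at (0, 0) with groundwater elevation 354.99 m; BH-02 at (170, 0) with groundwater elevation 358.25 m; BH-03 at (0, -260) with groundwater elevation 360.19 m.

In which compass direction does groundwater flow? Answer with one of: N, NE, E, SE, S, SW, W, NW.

NW

∂h/∂x = (358.25 − 354.99) / (170 − 0) = +0.01918
∂h/∂y = (360.19 − 354.99) / (-260 − 0) = -0.02000
Flow = −∇h = (-0.01918 east, +0.02000 north), which points northwest.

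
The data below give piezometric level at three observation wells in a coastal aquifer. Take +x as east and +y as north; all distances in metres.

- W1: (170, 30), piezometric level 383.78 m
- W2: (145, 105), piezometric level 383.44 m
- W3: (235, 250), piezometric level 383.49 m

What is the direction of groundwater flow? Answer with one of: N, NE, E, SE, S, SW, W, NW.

With h = a·x + b·y + c and W1 as origin, the differences give:
  (-25)·a + 75·b = -0.34
  65·a + 220·b = -0.29
Eliminate b (×220 and ×75, subtract): -10375·a = -53.050 → a = ∂h/∂x = +0.005113
Back-substitute: b = ∂h/∂y = -0.002829.
Flow = −∇h = (-0.005113 east, +0.002829 north), which points northwest.

NW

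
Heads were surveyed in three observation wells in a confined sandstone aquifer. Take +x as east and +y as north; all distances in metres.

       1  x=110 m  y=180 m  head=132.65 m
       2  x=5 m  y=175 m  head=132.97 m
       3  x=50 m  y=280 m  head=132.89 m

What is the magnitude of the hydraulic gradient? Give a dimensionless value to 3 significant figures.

0.00312

Differences from 1: to 2 (Δx, Δy, Δh) = (-105, -5, +0.32); to 3 = (-60, 100, +0.24).
Solve a·Δx + b·Δy = Δh: det = (-105)·100 − (-60)·(-5) = -10800.
∂h/∂x = [(+0.32)·100 − (+0.24)·(-5)] / -10800 = -0.003074
∂h/∂y = [(-105)·(+0.24) − (-60)·(+0.32)] / -10800 = +0.0005556
|∇h| = √(-0.003074² + 0.0005556²) = 0.003124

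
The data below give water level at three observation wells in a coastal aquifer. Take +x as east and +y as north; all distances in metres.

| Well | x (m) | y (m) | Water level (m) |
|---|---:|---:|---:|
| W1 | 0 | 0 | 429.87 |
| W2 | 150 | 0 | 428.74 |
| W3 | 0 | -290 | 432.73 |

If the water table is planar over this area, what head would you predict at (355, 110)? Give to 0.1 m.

426.1 m

∂h/∂x = (428.74 − 429.87) / (150 − 0) = -0.007533
∂h/∂y = (432.73 − 429.87) / (-290 − 0) = -0.009862
h(355, 110) = 429.87 + (-0.007533)·(355) + (-0.009862)·(110) = 429.87 -2.674 -1.085 = 426.111 m.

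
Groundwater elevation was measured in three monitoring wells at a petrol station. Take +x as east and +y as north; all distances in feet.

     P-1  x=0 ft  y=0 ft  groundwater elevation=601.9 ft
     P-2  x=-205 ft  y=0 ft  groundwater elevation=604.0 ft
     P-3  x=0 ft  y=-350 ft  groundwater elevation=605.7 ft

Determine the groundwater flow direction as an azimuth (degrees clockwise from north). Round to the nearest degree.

043°

∂h/∂x = (604.0 − 601.9) / (-205 − 0) = -0.01024
∂h/∂y = (605.7 − 601.9) / (-350 − 0) = -0.01086
Flow direction (−∇h) has components (+0.01024 E, +0.01086 N).
Azimuth = atan2(E, N) = atan2(+0.01024, +0.01086) = 43.3° ≈ 043°.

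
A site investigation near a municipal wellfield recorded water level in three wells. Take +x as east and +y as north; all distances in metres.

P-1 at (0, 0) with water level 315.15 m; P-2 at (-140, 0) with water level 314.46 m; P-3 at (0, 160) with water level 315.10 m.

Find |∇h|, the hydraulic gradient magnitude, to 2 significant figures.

0.0049

∂h/∂x = (314.46 − 315.15) / (-140 − 0) = +0.004929
∂h/∂y = (315.10 − 315.15) / (160 − 0) = -0.0003125
|∇h| = √(0.004929² + -0.0003125²) = 0.004939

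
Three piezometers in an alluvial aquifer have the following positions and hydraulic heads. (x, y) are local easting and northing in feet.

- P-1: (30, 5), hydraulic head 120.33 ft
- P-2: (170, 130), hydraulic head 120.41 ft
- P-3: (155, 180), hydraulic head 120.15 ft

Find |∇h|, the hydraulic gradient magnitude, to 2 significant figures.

0.0057

Taking P-1 as reference: P-2−P-1 = (140, 125, +0.08); P-3−P-1 = (125, 175, -0.18).
Determinant of the coordinate differences = 140·175 − 125·125 = 8875.
∂h/∂x = [(+0.08)·175 − (-0.18)·125] / 8875 = +0.004113
∂h/∂y = [140·(-0.18) − 125·(+0.08)] / 8875 = -0.003966
|∇h| = √(0.004113² + -0.003966²) = 0.005714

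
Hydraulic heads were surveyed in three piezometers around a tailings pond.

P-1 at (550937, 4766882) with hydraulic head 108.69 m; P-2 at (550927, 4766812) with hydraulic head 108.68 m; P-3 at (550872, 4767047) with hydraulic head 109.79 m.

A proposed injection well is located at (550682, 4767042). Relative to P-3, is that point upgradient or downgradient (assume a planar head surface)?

Taking P-1 as reference: P-2−P-1 = (-10, -70, -0.01); P-3−P-1 = (-65, 165, +1.10).
Determinant of the coordinate differences = (-10)·165 − (-65)·(-70) = -6200.
∂h/∂x = [(-0.01)·165 − (+1.10)·(-70)] / -6200 = -0.01215
∂h/∂y = [(-10)·(+1.10) − (-65)·(-0.01)] / -6200 = +0.001879
Head at (550682, 4767042) = 108.69 + (-0.01215)·(-255) + (+0.001879)·(160) = 112.09 m.
That is higher than the 109.79 m at P-3, so the point is upgradient.

upgradient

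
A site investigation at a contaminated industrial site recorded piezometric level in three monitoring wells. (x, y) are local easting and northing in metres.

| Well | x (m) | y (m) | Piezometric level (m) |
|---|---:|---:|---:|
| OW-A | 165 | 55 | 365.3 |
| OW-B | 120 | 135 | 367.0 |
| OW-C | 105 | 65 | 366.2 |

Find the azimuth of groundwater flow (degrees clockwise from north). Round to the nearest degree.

Taking OW-A as reference: OW-B−OW-A = (-45, 80, +1.7); OW-C−OW-A = (-60, 10, +0.9).
Solve a·Δx + b·Δy = Δh: det = (-45)·10 − (-60)·80 = 4350.
∂h/∂x = [(+1.7)·10 − (+0.9)·80] / 4350 = -0.01264
∂h/∂y = [(-45)·(+0.9) − (-60)·(+1.7)] / 4350 = +0.01414
Flow direction (−∇h) has components (+0.01264 E, -0.01414 N).
Azimuth = atan2(E, N) = atan2(+0.01264, -0.01414) = 138.2° ≈ 138°.

138°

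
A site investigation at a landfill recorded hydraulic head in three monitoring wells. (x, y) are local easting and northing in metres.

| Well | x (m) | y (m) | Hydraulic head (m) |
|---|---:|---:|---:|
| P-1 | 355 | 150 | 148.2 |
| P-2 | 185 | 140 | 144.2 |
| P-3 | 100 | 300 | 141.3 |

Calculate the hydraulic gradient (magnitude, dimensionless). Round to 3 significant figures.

0.0245

Taking P-1 as reference: P-2−P-1 = (-170, -10, -4.0); P-3−P-1 = (-255, 150, -6.9).
Solve a·Δx + b·Δy = Δh: det = (-170)·150 − (-255)·(-10) = -28050.
∂h/∂x = [(-4.0)·150 − (-6.9)·(-10)] / -28050 = +0.02385
∂h/∂y = [(-170)·(-6.9) − (-255)·(-4.0)] / -28050 = -0.005455
|∇h| = √(0.02385² + -0.005455²) = 0.02447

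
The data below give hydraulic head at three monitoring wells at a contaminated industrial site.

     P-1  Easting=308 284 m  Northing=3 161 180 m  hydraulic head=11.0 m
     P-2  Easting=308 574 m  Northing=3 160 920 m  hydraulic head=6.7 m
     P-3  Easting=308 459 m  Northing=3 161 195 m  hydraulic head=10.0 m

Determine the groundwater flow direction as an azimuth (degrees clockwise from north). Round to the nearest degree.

Taking P-1 as reference: P-2−P-1 = (290, -260, -4.3); P-3−P-1 = (175, 15, -1.0).
Determinant of the coordinate differences = 290·15 − 175·(-260) = 49850.
∂h/∂x = [(-4.3)·15 − (-1.0)·(-260)] / 49850 = -0.006510
∂h/∂y = [290·(-1.0) − 175·(-4.3)] / 49850 = +0.009278
Flow direction (−∇h) has components (+0.006510 E, -0.009278 N).
Azimuth = atan2(E, N) = atan2(+0.006510, -0.009278) = 144.9° ≈ 145°.

145°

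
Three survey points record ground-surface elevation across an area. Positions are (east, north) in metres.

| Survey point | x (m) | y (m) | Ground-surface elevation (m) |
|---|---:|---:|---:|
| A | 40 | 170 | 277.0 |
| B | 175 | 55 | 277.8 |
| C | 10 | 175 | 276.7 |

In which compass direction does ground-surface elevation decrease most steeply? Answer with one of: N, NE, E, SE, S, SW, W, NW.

Taking A as reference: B−A = (135, -115, +0.8); C−A = (-30, 5, -0.3).
Solve a·Δx + b·Δy = Δz: det = 135·5 − (-30)·(-115) = -2775.
∂z/∂x = [(+0.8)·5 − (-0.3)·(-115)] / -2775 = +0.01099
∂z/∂y = [135·(-0.3) − (-30)·(+0.8)] / -2775 = +0.005946
Steepest decrease is along −∇f = (-0.01099 E, -0.005946 N) → southwest.

SW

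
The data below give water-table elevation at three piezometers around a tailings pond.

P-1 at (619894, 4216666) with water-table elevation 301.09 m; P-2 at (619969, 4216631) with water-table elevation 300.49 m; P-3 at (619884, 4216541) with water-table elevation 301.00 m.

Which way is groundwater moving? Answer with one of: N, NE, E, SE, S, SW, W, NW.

Differences from P-1: to P-2 (Δx, Δy, Δh) = (75, -35, -0.60); to P-3 = (-10, -125, -0.09).
Solve a·Δx + b·Δy = Δh: det = 75·(-125) − (-10)·(-35) = -9725.
∂h/∂x = [(-0.60)·(-125) − (-0.09)·(-35)] / -9725 = -0.007388
∂h/∂y = [75·(-0.09) − (-10)·(-0.60)] / -9725 = +0.001311
Flow = −∇h = (+0.007388 east, -0.001311 north), which points east.

E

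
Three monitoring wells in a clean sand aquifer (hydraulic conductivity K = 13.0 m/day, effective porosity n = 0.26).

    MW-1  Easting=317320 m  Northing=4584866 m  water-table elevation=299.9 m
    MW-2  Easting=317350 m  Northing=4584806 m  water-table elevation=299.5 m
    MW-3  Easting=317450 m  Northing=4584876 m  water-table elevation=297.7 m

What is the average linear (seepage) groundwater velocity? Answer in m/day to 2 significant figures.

Three-point gradient (reference MW-1): Δ to MW-2 = (30, -60, -0.4), Δ to MW-3 = (130, 10, -2.2).
∂h/∂x = -0.01679, ∂h/∂y = -0.001728 (det = 8100).
|∇h| = √(-0.01679² + -0.001728²) = 0.01688
Seepage velocity v = K·i/n = 13.0 × 0.01688 / 0.26 = 0.844 m/day.

0.84 m/day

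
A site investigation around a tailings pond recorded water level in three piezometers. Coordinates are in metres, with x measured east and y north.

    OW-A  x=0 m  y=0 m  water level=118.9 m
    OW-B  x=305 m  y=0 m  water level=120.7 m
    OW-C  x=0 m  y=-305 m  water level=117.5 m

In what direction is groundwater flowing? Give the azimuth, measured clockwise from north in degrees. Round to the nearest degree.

232°

∂h/∂x = (120.7 − 118.9) / (305 − 0) = +0.005902
∂h/∂y = (117.5 − 118.9) / (-305 − 0) = +0.004590
Flow direction (−∇h) has components (-0.005902 E, -0.004590 N).
Azimuth = atan2(E, N) = atan2(-0.005902, -0.004590) = 232.1° ≈ 232°.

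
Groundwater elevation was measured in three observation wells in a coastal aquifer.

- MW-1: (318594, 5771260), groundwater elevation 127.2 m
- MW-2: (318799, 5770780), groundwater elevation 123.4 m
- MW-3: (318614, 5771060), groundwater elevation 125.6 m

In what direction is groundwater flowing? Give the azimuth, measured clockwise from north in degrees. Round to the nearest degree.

With h = a·x + b·y + c and MW-1 as origin, the differences give:
  205·a + (-480)·b = -3.8
  20·a + (-200)·b = -1.6
Eliminate b (×(-200) and ×(-480), subtract): -31400·a = -8.00 → a = ∂h/∂x = +0.0002548
Back-substitute: b = ∂h/∂y = +0.008025.
Flow direction (−∇h) has components (-0.0002548 E, -0.008025 N).
Azimuth = atan2(E, N) = atan2(-0.0002548, -0.008025) = 181.8° ≈ 182°.

182°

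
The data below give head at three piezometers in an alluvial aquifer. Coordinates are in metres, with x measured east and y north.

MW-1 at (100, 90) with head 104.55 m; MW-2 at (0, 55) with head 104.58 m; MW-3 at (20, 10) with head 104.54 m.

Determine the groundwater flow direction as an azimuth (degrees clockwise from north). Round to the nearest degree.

With h = a·x + b·y + c and MW-1 as origin, the differences give:
  (-100)·a + (-35)·b = +0.03
  (-80)·a + (-80)·b = -0.01
Eliminate b (×(-80) and ×(-35), subtract): 5200·a = -2.750 → a = ∂h/∂x = -0.0005288
Back-substitute: b = ∂h/∂y = +0.0006538.
Flow direction (−∇h) has components (+0.0005288 E, -0.0006538 N).
Azimuth = atan2(E, N) = atan2(+0.0005288, -0.0006538) = 141.0° ≈ 141°.

141°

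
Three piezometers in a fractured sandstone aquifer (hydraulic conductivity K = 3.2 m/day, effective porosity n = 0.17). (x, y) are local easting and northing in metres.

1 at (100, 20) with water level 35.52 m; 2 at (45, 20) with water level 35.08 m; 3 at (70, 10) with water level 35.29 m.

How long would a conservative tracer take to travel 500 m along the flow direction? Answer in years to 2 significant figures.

Taking 1 as reference: 2−1 = (-55, 0, -0.44); 3−1 = (-30, -10, -0.23).
Solve a·Δx + b·Δy = Δh: det = (-55)·(-10) − (-30)·0 = 550.
∂h/∂x = [(-0.44)·(-10) − (-0.23)·0] / 550 = +0.008000
∂h/∂y = [(-55)·(-0.23) − (-30)·(-0.44)] / 550 = -0.0010000
|∇h| = √(0.008000² + -0.0010000²) = 0.008062
Seepage velocity v = K·i/n = 3.2 × 0.008062 / 0.17 = 0.1518 m/day.
t = 500 / 0.1518 = 3294 days = 9.02 years.

9.0 years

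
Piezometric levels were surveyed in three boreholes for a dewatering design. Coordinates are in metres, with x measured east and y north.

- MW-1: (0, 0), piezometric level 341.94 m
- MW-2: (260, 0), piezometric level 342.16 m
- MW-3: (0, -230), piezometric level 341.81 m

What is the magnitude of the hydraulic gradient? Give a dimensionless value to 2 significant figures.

0.0010

∂h/∂x = (342.16 − 341.94) / (260 − 0) = +0.0008462
∂h/∂y = (341.81 − 341.94) / (-230 − 0) = +0.0005652
|∇h| = √(0.0008462² + 0.0005652²) = 0.001018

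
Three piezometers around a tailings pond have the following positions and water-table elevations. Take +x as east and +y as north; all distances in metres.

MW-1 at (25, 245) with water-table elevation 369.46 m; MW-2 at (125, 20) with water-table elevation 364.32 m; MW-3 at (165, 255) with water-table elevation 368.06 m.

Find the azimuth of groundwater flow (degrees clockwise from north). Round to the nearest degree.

148°

With h = a·x + b·y + c and MW-1 as origin, the differences give:
  100·a + (-225)·b = -5.14
  140·a + 10·b = -1.40
Eliminate b (×10 and ×(-225), subtract): 32500·a = -366.400 → a = ∂h/∂x = -0.01127
Back-substitute: b = ∂h/∂y = +0.01783.
Flow direction (−∇h) has components (+0.01127 E, -0.01783 N).
Azimuth = atan2(E, N) = atan2(+0.01127, -0.01783) = 147.7° ≈ 148°.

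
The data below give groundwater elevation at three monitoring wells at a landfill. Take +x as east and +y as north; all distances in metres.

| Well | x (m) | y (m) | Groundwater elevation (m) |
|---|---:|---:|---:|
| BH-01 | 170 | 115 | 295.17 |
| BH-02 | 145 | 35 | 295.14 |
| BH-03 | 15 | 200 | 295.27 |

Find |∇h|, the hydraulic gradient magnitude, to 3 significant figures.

0.000619

Three-point gradient (reference BH-01): Δ to BH-02 = (-25, -80, -0.03), Δ to BH-03 = (-155, 85, +0.10).
∂h/∂x = -0.0003752, ∂h/∂y = +0.0004923 (det = -14525).
|∇h| = √(-0.0003752² + 0.0004923²) = 0.000619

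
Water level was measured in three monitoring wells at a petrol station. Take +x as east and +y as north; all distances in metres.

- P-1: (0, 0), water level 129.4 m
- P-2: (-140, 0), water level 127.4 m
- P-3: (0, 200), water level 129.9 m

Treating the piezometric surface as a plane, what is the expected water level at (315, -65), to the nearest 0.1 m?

∂h/∂x = (127.4 − 129.4) / (-140 − 0) = +0.01429
∂h/∂y = (129.9 − 129.4) / (200 − 0) = +0.002500
h(315, -65) = 129.4 + (+0.01429)·(315) + (+0.002500)·(-65) = 129.4 +4.500 -0.163 = 133.738 m.

133.7 m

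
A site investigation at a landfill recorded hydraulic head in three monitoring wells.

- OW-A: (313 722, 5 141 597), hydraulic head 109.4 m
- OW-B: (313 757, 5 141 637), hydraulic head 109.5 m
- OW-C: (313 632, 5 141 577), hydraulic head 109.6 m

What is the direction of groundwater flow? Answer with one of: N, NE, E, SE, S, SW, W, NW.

SE

Taking OW-A as reference: OW-B−OW-A = (35, 40, +0.1); OW-C−OW-A = (-90, -20, +0.2).
Determinant of the coordinate differences = 35·(-20) − (-90)·40 = 2900.
∂h/∂x = [(+0.1)·(-20) − (+0.2)·40] / 2900 = -0.003448
∂h/∂y = [35·(+0.2) − (-90)·(+0.1)] / 2900 = +0.005517
Flow = −∇h = (+0.003448 east, -0.005517 north), which points southeast.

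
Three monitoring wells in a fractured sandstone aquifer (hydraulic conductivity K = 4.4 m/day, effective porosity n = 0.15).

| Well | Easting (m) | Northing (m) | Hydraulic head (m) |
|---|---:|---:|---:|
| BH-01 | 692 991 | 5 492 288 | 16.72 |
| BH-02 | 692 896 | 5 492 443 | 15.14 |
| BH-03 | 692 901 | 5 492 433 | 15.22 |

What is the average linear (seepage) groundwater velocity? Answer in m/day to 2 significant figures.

Differences from BH-01: to BH-02 (Δx, Δy, Δh) = (-95, 155, -1.58); to BH-03 = (-90, 145, -1.50).
Determinant of the coordinate differences = (-95)·145 − (-90)·155 = 175.
∂h/∂x = [(-1.58)·145 − (-1.50)·155] / 175 = +0.01943
∂h/∂y = [(-95)·(-1.50) − (-90)·(-1.58)] / 175 = +0.001714
|∇h| = √(0.01943² + 0.001714²) = 0.01951
Seepage velocity v = K·i/n = 4.4 × 0.01951 / 0.15 = 0.5723 m/day.

0.57 m/day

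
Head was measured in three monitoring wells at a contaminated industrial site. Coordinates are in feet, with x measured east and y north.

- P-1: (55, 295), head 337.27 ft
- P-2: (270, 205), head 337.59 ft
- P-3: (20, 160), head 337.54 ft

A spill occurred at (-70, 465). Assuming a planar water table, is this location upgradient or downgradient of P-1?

downgradient

Three-point gradient (reference P-1): Δ to P-2 = (215, -90, +0.32), Δ to P-3 = (-35, -135, +0.27).
∂h/∂x = +0.0005874, ∂h/∂y = -0.002152 (det = -32175).
Head at (-70, 465) = 337.27 + (+0.0005874)·(-125) + (-0.002152)·(170) = 336.83 ft.
That is lower than the 337.27 ft at P-1, so the point is downgradient.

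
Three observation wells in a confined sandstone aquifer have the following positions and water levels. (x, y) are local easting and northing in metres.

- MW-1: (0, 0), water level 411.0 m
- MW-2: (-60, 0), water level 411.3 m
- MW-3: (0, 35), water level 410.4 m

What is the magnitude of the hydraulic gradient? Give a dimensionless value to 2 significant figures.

∂h/∂x = (411.3 − 411.0) / (-60 − 0) = -0.005000
∂h/∂y = (410.4 − 411.0) / (35 − 0) = -0.01714
|∇h| = √(-0.005000² + -0.01714²) = 0.01785

0.018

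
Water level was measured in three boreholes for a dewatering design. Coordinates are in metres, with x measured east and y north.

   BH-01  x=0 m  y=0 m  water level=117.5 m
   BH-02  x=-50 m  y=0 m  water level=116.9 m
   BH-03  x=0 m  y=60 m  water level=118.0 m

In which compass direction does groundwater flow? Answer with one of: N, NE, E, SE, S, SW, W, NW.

SW

∂h/∂x = (116.9 − 117.5) / (-50 − 0) = +0.01200
∂h/∂y = (118.0 − 117.5) / (60 − 0) = +0.008333
Flow = −∇h = (-0.01200 east, -0.008333 north), which points southwest.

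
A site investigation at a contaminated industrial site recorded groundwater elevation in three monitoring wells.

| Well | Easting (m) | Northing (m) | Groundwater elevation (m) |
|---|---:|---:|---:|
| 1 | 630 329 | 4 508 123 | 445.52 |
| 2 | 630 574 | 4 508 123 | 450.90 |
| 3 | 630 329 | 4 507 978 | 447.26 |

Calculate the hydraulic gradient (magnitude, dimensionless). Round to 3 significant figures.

0.0250

∂h/∂x = (450.90 − 445.52) / (630574 − 630329) = +0.02196
∂h/∂y = (447.26 − 445.52) / (4507978 − 4508123) = -0.01200
|∇h| = √(0.02196² + -0.01200²) = 0.02502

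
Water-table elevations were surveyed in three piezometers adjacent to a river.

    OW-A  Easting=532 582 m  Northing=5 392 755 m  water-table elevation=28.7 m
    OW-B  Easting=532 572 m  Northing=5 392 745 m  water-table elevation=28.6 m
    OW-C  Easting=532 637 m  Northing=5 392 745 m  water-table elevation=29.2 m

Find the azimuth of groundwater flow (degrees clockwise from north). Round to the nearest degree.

Three-point gradient (reference OW-A): Δ to OW-B = (-10, -10, -0.1), Δ to OW-C = (55, -10, +0.5).
∂h/∂x = +0.009231, ∂h/∂y = +0.0007692 (det = 650).
Flow direction (−∇h) has components (-0.009231 E, -0.0007692 N).
Azimuth = atan2(E, N) = atan2(-0.009231, -0.0007692) = 265.2° ≈ 265°.

265°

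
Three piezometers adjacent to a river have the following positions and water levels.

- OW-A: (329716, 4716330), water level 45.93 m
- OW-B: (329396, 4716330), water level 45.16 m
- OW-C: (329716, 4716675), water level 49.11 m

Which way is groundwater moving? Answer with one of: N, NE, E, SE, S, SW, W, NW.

S

∂h/∂x = (45.16 − 45.93) / (329396 − 329716) = +0.002406
∂h/∂y = (49.11 − 45.93) / (4716675 − 4716330) = +0.009217
Flow = −∇h = (-0.002406 east, -0.009217 north), which points south.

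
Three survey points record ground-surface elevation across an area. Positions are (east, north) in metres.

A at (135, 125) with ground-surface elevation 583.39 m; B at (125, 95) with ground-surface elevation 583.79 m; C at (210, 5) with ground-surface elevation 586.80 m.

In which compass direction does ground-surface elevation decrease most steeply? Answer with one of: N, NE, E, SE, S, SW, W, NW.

NW

Differences from A: to B (Δx, Δy, Δh) = (-10, -30, +0.40); to C = (75, -120, +3.41).
Solve a·Δx + b·Δy = Δz: det = (-10)·(-120) − 75·(-30) = 3450.
∂z/∂x = [(+0.40)·(-120) − (+3.41)·(-30)] / 3450 = +0.01574
∂z/∂y = [(-10)·(+3.41) − 75·(+0.40)] / 3450 = -0.01858
Steepest decrease is along −∇f = (-0.01574 E, +0.01858 N) → northwest.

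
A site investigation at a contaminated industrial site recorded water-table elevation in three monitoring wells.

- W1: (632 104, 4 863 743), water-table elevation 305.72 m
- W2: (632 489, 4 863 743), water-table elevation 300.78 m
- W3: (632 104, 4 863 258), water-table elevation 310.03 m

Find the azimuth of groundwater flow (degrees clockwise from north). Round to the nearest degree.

∂h/∂x = (300.78 − 305.72) / (632489 − 632104) = -0.01283
∂h/∂y = (310.03 − 305.72) / (4863258 − 4863743) = -0.008887
Flow direction (−∇h) has components (+0.01283 E, +0.008887 N).
Azimuth = atan2(E, N) = atan2(+0.01283, +0.008887) = 55.3° ≈ 055°.

055°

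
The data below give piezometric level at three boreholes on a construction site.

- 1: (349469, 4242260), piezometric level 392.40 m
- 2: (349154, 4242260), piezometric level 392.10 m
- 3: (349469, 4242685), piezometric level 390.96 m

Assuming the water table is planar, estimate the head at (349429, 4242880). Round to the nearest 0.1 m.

∂h/∂x = (392.10 − 392.40) / (349154 − 349469) = +0.0009524
∂h/∂y = (390.96 − 392.40) / (4242685 − 4242260) = -0.003388
h(349429, 4242880) = 392.40 + (+0.0009524)·(-40) + (-0.003388)·(620) = 392.40 -0.038 -2.101 = 390.261 m.

390.3 m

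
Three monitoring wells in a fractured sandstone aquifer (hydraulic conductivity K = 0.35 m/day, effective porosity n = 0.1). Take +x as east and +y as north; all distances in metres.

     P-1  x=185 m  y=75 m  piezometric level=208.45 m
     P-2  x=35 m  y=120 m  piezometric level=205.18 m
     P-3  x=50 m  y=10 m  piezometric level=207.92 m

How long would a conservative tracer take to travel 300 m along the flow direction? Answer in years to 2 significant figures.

With h = a·x + b·y + c and P-1 as origin, the differences give:
  (-150)·a + 45·b = -3.27
  (-135)·a + (-65)·b = -0.53
Eliminate b (×(-65) and ×45, subtract): 15825·a = 236.400 → a = ∂h/∂x = +0.01494
Back-substitute: b = ∂h/∂y = -0.02287.
|∇h| = √(0.01494² + -0.02287²) = 0.02732
Seepage velocity v = K·i/n = 0.35 × 0.02732 / 0.1 = 0.09562 m/day.
t = 300 / 0.09562 = 3137 days = 8.59 years.

8.6 years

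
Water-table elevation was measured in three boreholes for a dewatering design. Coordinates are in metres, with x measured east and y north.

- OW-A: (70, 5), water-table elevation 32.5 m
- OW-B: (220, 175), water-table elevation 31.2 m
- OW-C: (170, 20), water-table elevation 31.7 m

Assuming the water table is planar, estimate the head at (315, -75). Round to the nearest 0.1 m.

Taking OW-A as reference: OW-B−OW-A = (150, 170, -1.3); OW-C−OW-A = (100, 15, -0.8).
Determinant of the coordinate differences = 150·15 − 100·170 = -14750.
∂h/∂x = [(-1.3)·15 − (-0.8)·170] / -14750 = -0.007898
∂h/∂y = [150·(-0.8) − 100·(-1.3)] / -14750 = -0.0006780
h(315, -75) = 32.5 + (-0.007898)·(245) + (-0.0006780)·(-80) = 32.5 -1.935 +0.054 = 30.619 m.

30.6 m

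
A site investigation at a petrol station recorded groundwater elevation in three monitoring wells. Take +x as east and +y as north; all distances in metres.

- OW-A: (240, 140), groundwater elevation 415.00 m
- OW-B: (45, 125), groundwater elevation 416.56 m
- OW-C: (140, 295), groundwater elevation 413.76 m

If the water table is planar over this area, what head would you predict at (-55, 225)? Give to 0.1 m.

416.0 m

With h = a·x + b·y + c and OW-A as origin, the differences give:
  (-195)·a + (-15)·b = +1.56
  (-100)·a + 155·b = -1.24
Eliminate b (×155 and ×(-15), subtract): -31725·a = 223.200 → a = ∂h/∂x = -0.007035
Back-substitute: b = ∂h/∂y = -0.01254.
h(-55, 225) = 415.00 + (-0.007035)·(-295) + (-0.01254)·(85) = 415.00 +2.075 -1.066 = 416.010 m.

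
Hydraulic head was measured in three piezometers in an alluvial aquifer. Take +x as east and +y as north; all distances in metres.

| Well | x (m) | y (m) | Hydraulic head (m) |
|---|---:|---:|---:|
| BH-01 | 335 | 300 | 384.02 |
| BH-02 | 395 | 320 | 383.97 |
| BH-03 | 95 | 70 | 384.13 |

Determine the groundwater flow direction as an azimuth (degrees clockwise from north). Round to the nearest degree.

Taking BH-01 as reference: BH-02−BH-01 = (60, 20, -0.05); BH-03−BH-01 = (-240, -230, +0.11).
Determinant of the coordinate differences = 60·(-230) − (-240)·20 = -9000.
∂h/∂x = [(-0.05)·(-230) − (+0.11)·20] / -9000 = -0.001033
∂h/∂y = [60·(+0.11) − (-240)·(-0.05)] / -9000 = +0.0006000
Flow direction (−∇h) has components (+0.001033 E, -0.0006000 N).
Azimuth = atan2(E, N) = atan2(+0.001033, -0.0006000) = 120.1° ≈ 120°.

120°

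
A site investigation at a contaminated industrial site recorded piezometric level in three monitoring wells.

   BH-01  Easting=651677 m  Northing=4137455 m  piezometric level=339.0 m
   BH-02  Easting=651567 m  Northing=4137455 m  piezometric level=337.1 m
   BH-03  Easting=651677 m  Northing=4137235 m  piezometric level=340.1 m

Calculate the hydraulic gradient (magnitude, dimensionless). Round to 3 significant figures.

∂h/∂x = (337.1 − 339.0) / (651567 − 651677) = +0.01727
∂h/∂y = (340.1 − 339.0) / (4137235 − 4137455) = -0.005000
|∇h| = √(0.01727² + -0.005000²) = 0.01798

0.0180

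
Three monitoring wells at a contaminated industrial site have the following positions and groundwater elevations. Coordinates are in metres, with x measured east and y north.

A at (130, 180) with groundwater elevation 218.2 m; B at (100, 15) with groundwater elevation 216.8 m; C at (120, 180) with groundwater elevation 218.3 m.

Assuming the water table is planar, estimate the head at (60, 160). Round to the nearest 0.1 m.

Differences from A: to B (Δx, Δy, Δh) = (-30, -165, -1.4); to C = (-10, 0, +0.1).
Determinant of the coordinate differences = (-30)·0 − (-10)·(-165) = -1650.
∂h/∂x = [(-1.4)·0 − (+0.1)·(-165)] / -1650 = -0.01000
∂h/∂y = [(-30)·(+0.1) − (-10)·(-1.4)] / -1650 = +0.01030
h(60, 160) = 218.2 + (-0.01000)·(-70) + (+0.01030)·(-20) = 218.2 +0.700 -0.206 = 218.694 m.

218.7 m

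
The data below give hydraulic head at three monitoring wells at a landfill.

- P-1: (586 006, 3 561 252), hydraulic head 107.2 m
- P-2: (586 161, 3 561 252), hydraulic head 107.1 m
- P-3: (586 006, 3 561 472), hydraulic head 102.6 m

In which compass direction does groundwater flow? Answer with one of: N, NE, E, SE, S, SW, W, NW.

N

∂h/∂x = (107.1 − 107.2) / (586161 − 586006) = -0.0006452
∂h/∂y = (102.6 − 107.2) / (3561472 − 3561252) = -0.02091
Flow = −∇h = (+0.0006452 east, +0.02091 north), which points north.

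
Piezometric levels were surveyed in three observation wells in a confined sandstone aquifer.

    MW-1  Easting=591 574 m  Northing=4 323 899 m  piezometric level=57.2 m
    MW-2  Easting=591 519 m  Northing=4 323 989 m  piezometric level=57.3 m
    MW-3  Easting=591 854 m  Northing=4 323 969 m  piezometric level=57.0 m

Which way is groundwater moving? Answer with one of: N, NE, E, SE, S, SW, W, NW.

SE

Taking MW-1 as reference: MW-2−MW-1 = (-55, 90, +0.1); MW-3−MW-1 = (280, 70, -0.2).
Solve a·Δx + b·Δy = Δh: det = (-55)·70 − 280·90 = -29050.
∂h/∂x = [(+0.1)·70 − (-0.2)·90] / -29050 = -0.0008606
∂h/∂y = [(-55)·(-0.2) − 280·(+0.1)] / -29050 = +0.0005852
Flow = −∇h = (+0.0008606 east, -0.0005852 north), which points southeast.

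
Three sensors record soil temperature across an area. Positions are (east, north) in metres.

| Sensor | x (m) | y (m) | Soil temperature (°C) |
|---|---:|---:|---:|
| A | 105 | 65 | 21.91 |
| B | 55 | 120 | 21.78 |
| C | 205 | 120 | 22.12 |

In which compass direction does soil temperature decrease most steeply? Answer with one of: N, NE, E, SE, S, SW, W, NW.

With T = a·x + b·y + c and A as origin, the differences give:
  (-50)·a + 55·b = -0.13
  100·a + 55·b = +0.21
Eliminate b (×55 and ×55, subtract): -8250·a = -18.700 → a = ∂T/∂x = +0.002267
Back-substitute: b = ∂T/∂y = -0.0003030.
Steepest decrease is along −∇f = (-0.002267 E, +0.0003030 N) → west.

W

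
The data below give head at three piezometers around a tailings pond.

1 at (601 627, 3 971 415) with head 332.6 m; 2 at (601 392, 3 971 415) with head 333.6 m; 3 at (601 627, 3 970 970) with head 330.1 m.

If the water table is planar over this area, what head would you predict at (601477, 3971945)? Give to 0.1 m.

∂h/∂x = (333.6 − 332.6) / (601392 − 601627) = -0.004255
∂h/∂y = (330.1 − 332.6) / (3970970 − 3971415) = +0.005618
h(601477, 3971945) = 332.6 + (-0.004255)·(-150) + (+0.005618)·(530) = 332.6 +0.638 +2.978 = 336.216 m.

336.2 m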